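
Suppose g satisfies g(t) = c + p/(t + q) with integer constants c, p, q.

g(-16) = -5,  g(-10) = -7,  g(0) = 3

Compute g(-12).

-6

(g(t) − c)(t + q) = p for each data point; the three points give a linear system in c and q, then p follows.
Solving: c = -3, q = 4, p = 24, so g(t) = -3 + 24/(t + 4).
Then g(-12) = -3 + 24/(-8) = -6.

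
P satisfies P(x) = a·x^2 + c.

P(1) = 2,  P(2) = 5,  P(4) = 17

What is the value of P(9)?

82

From P(1) = 2 and P(2) = 5: 1a + c = 2 and 4a + c = 5.
Subtracting: 3a = 3, so a = 1; then c = 2 − 1·1 = 1.
So P(x) = 1x² + 1, and P(9) = 82.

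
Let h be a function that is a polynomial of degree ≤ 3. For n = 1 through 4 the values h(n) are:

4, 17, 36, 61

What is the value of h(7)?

First differences: 13, 19, 25. Second differences: 6, 6.
Level-2 differences are constant, so h has degree 2.
Fitting a degree-2 polynomial gives h(n) = 3n² + 4n - 3.
Then h(7) = 172.

172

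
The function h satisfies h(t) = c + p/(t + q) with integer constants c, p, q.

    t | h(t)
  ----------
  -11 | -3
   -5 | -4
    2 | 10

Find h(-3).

-5

(h(t) − c)(t + q) = p for each data point; the three points give a linear system in c and q, then p follows.
Solving: c = -2, q = -1, p = 12, so h(t) = -2 + 12/(t − 1).
Then h(-3) = -2 + 12/(-4) = -5.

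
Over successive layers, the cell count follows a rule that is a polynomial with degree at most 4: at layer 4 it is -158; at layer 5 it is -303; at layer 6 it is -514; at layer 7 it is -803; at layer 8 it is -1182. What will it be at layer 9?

Write the value at k as T(k).
Write T(k) = ak^4 + bk³ + ck² + dk + e; the 5 given values yield a linear system in the 5 coefficients.
Solving, the leading coefficient vanishes, and T(k) = -2k³ - 3k² + 4k + 2.
Then T(9) = -1663.

-1663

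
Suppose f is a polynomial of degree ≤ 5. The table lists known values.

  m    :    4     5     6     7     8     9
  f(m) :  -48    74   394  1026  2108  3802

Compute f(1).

First differences: 122, 320, 632, 1082, 1694. Second differences: 198, 312, 450, 612. Third differences: 114, 138, 162. Fourth differences: 24, 24.
Level-4 differences are constant, so f has degree 4.
Fitting a degree-4 polynomial gives f(m) = m^4 - 3m³ - 7m² - m + 4.
Then f(1) = -6.

-6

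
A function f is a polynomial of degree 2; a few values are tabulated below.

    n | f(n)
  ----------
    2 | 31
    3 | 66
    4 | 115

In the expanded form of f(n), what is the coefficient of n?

0

Write f(n) = an² + bn + c; the 3 given values yield a linear system in the 3 coefficients.
Solving, f(n) = 7n² + 3.
The coefficient of n is 0.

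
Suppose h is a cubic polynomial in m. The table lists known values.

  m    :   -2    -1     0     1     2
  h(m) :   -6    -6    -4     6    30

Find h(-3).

-10

Write h(m) = am³ + bm² + cm + d; the 5 given values yield a linear system in the 4 coefficients.
Solving, h(m) = m³ + 4m² + 5m - 4.
Then h(-3) = -10.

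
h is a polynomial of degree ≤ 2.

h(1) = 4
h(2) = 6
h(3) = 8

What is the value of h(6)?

First differences: 2, 2.
Level-1 differences are constant, so h has degree 1.
Fitting a degree-1 polynomial gives h(k) = 2k + 2.
Then h(6) = 14.

14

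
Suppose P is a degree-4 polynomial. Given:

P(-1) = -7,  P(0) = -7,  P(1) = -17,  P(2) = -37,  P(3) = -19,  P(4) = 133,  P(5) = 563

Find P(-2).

Write P(m) = am^4 + bm³ + cm² + dm + e; the 7 given values yield a linear system in the 5 coefficients.
Solving, P(m) = 2m^4 - 4m³ - 7m² - m - 7.
Then P(-2) = 31.

31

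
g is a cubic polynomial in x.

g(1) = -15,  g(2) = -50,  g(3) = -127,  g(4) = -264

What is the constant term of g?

Write g(x) = ax³ + bx² + cx + d; the 4 given values yield a linear system in the 4 coefficients.
Solving, g(x) = -3x³ - 3x² - 5x - 4.
The constant term is g(0) = -4.

-4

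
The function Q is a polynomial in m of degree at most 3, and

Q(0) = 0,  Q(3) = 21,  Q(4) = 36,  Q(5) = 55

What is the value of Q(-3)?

Write Q(m) = am³ + bm² + cm + d; the 4 given values yield a linear system in the 4 coefficients.
Solving, the leading coefficient vanishes, and Q(m) = 2m² + m.
Then Q(-3) = 15.

15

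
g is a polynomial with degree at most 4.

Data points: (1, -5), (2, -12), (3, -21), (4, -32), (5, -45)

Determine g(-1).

First differences: -7, -9, -11, -13. Second differences: -2, -2, -2.
Level-2 differences are constant, so g has degree 2.
Fitting a degree-2 polynomial gives g(t) = -t² - 4t.
Then g(-1) = 3.

3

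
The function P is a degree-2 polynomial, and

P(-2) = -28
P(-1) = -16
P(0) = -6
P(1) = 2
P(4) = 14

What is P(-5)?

-76

Write P(x) = ax² + bx + c; the 5 given values yield a linear system in the 3 coefficients.
Solving, P(x) = -x² + 9x - 6.
Then P(-5) = -76.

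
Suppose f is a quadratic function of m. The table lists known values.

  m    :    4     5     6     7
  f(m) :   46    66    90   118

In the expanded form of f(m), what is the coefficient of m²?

2

First differences: 20, 24, 28. Second differences: 4, 4.
Level-2 differences are constant, so f has degree 2.
Fitting a degree-2 polynomial gives f(m) = 2m² + 2m + 6.
The coefficient of m² is 2.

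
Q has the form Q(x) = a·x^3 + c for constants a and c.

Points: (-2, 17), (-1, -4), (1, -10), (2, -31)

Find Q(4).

From Q(-2) = 17 and Q(-1) = -4: -8a + c = 17 and -1a + c = -4.
Subtracting: 7a = -21, so a = -3; then c = 17 − (-3)·(-8) = -7.
So Q(x) = -3x³ − 7, and Q(4) = -199.

-199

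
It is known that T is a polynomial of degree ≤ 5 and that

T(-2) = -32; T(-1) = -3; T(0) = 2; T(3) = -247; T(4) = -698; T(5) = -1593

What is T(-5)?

Write T(t) = at^5 + bt^4 + ct³ + dt² + et + p; the 6 given values yield a linear system in the 6 coefficients.
Solving, the leading coefficient vanishes, and T(t) = -2t^4 - 2t³ - 4t² + t + 2.
Then T(-5) = -1103.

-1103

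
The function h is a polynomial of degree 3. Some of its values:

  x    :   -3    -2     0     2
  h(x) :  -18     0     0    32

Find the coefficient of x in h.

0

Write h(x) = ax³ + bx² + cx + d; the 4 given values yield a linear system in the 4 coefficients.
Solving, h(x) = 2x³ + 4x².
The coefficient of x is 0.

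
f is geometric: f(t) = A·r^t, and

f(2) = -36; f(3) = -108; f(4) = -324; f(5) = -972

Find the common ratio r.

Consecutive ratio: -108/(-36) = 3, and -324/(-108) = 3, so r = 3.
Then A·3^2 = -36 gives A = -4, and f(t) = -4·3^t.

3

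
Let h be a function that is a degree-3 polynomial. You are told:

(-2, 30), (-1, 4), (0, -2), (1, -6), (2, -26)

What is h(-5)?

408

First differences: -26, -6, -4, -20. Second differences: 20, 2, -16. Third differences: -18, -18.
Level-3 differences are constant, so h has degree 3.
Fitting a degree-3 polynomial gives h(n) = -3n³ + n² - 2n - 2.
Then h(-5) = 408.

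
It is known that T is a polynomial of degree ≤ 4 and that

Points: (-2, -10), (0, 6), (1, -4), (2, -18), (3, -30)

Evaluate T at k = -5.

-214

Write T(k) = ak^4 + bk³ + ck² + dk + e; the 5 given values yield a linear system in the 5 coefficients.
Solving, the leading coefficient vanishes, and T(k) = k³ - 5k² - 6k + 6.
Then T(-5) = -214.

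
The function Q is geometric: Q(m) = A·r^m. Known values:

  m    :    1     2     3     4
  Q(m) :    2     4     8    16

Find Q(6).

Consecutive ratio: 4/2 = 2, and 8/4 = 2, so r = 2.
Then A·2^1 = 2 gives A = 1, and Q(m) = 1·2^m.
Q(6) = 1·2^6 = 64.

64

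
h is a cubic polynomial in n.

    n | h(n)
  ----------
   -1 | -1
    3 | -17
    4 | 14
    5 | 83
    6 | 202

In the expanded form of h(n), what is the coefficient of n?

Write h(n) = an³ + bn² + cn + d; the 5 given values yield a linear system in the 4 coefficients.
Solving, h(n) = 2n³ - 5n² - 8n - 2.
The coefficient of n is -8.

-8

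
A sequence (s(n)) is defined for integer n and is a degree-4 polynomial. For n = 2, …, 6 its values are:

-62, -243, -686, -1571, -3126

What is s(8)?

-9398

Write s(n) = an^4 + bn³ + cn² + dn + e; the 5 given values yield a linear system in the 5 coefficients.
Solving, s(n) = -2n^4 - 2n³ - 3n² + 2n - 6.
Then s(8) = -9398.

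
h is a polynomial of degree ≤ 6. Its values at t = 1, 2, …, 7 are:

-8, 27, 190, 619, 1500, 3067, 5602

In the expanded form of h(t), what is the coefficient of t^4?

2

Write h(t) = at^6 + bt^5 + ct^4 + dt³ + et² + pt + q; the 7 given values yield a linear system in the 7 coefficients.
Solving, the top 2 coefficients vanish, and h(t) = 2t^4 + 3t³ - 4t² - 4t - 5.
The coefficient of t^4 is 2.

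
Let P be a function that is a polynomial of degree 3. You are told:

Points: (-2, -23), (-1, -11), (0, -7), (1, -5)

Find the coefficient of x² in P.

-1

Write P(x) = ax³ + bx² + cx + d; the 4 given values yield a linear system in the 4 coefficients.
Solving, P(x) = x³ - x² + 2x - 7.
The coefficient of x² is -1.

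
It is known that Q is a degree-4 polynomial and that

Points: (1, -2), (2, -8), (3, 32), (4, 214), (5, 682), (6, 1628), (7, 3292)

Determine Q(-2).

Write Q(n) = an^4 + bn³ + cn² + dn + e; the 7 given values yield a linear system in the 5 coefficients.
Solving, Q(n) = 2n^4 - 4n³ - 3n² + n + 2.
Then Q(-2) = 52.

52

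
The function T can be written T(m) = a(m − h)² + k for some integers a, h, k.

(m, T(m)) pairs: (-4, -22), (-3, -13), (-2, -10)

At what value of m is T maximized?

-2

First differences 9, 3; second difference -6 = 2a, so a = -3.
Expanding, the m-coefficient is −2ah = 6h; matching it to the data gives h = -2, and then k = -10.
So T(m) = -3(m + 2)² − 10.
Hence h = -2.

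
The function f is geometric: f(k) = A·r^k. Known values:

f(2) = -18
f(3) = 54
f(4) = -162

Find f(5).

486

Consecutive ratio: 54/(-18) = -3, and -162/54 = -3, so r = -3.
Then A·(-3)^2 = -18 gives A = -2, and f(k) = -2·(-3)^k.
f(5) = -2·(-3)^5 = 486.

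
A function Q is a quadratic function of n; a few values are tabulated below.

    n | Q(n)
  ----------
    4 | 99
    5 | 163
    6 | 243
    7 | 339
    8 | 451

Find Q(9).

First differences: 64, 80, 96, 112. Second differences: 16, 16, 16.
Level-2 differences are constant, so Q has degree 2.
Extending the table by one column gives the next first difference 128, so Q(9) = 451 + 128 = 579.

579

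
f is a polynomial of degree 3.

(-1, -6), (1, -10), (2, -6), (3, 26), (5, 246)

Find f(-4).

Write f(t) = at³ + bt² + ct + d; the 5 given values yield a linear system in the 4 coefficients.
Solving, f(t) = 3t³ - 4t² - 5t - 4.
Then f(-4) = -240.

-240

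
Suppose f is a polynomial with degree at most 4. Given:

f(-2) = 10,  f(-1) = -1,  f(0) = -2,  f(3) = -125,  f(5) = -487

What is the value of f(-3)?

49

Write f(m) = am^4 + bm³ + cm² + dm + e; the 5 given values yield a linear system in the 5 coefficients.
Solving, the leading coefficient vanishes, and f(m) = -3m³ - 4m² - 2m - 2.
Then f(-3) = 49.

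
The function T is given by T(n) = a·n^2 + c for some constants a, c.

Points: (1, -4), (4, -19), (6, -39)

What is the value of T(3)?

-12

From T(1) = -4 and T(4) = -19: 1a + c = -4 and 16a + c = -19.
Subtracting: 15a = -15, so a = -1; then c = -4 − (-1)·1 = -3.
So T(n) = -1n² − 3, and T(3) = -12.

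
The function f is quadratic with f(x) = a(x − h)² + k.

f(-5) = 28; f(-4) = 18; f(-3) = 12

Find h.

First differences -10, -6; second difference 4 = 2a, so a = 2.
Expanding, the x-coefficient is −2ah = -4h; matching it to the data gives h = -2, and then k = 10.
So f(x) = 2(x + 2)² + 10.
Hence h = -2.

-2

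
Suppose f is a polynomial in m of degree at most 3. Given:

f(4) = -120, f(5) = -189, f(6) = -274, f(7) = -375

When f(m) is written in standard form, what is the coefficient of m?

3

First differences: -69, -85, -101. Second differences: -16, -16.
Level-2 differences are constant, so f has degree 2.
Fitting a degree-2 polynomial gives f(m) = -8m² + 3m - 4.
The coefficient of m is 3.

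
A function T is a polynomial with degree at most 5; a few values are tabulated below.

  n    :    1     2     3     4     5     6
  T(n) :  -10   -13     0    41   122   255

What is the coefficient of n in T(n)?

-5

Write T(n) = an^5 + bn^4 + cn³ + dn² + en + p; the 6 given values yield a linear system in the 6 coefficients.
Solving, the top 2 coefficients vanish, and T(n) = 2n³ - 4n² - 5n - 3.
The coefficient of n is -5.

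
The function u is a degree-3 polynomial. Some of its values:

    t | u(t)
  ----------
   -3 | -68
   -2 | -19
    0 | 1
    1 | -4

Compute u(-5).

Write u(t) = at³ + bt² + ct + d; the 4 given values yield a linear system in the 4 coefficients.
Solving, u(t) = 2t³ - 3t² - 4t + 1.
Then u(-5) = -304.

-304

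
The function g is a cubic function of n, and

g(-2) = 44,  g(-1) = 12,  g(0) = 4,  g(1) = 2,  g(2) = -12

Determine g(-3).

Write g(n) = an³ + bn² + cn + d; the 5 given values yield a linear system in the 4 coefficients.
Solving, g(n) = -3n³ + 3n² - 2n + 4.
Then g(-3) = 118.

118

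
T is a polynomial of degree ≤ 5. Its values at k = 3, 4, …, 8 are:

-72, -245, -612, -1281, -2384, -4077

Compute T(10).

-9977

Write T(k) = ak^5 + bk^4 + ck³ + dk² + ek + p; the 6 given values yield a linear system in the 6 coefficients.
Solving, the leading coefficient vanishes, and T(k) = -k^4 + 2k + 3.
Then T(10) = -9977.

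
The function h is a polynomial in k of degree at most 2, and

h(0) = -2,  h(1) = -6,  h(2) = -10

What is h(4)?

First differences: -4, -4.
Level-1 differences are constant, so h has degree 1.
Fitting a degree-1 polynomial gives h(k) = -4k - 2.
Then h(4) = -18.

-18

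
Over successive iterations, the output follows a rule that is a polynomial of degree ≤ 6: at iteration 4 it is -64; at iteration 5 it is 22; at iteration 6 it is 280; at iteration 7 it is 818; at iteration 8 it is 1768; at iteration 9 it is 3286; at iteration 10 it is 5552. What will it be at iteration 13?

18998

Write the value at t as Q(t).
First differences: 86, 258, 538, 950, 1518, 2266. Second differences: 172, 280, 412, 568, 748. Third differences: 108, 132, 156, 180. Fourth differences: 24, 24, 24.
Level-4 differences are constant, so Q has degree 4.
Fitting a degree-4 polynomial gives Q(t) = t^4 - 4t³ - 5t² + 6t - 8.
Then Q(13) = 18998.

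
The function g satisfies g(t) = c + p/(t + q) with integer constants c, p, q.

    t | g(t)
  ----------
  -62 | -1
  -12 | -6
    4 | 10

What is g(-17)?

(g(t) − c)(t + q) = p for each data point; the three points give a linear system in c and q, then p follows.
Solving: c = 0, q = 2, p = 60, so g(t) = 60/(t + 2).
Then g(-17) = 0 + 60/(-15) = -4.

-4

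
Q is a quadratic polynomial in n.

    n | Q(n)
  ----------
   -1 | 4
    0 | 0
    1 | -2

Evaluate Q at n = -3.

18

Write Q(n) = an² + bn + c; the 3 given values yield a linear system in the 3 coefficients.
Solving, Q(n) = n² - 3n.
Then Q(-3) = 18.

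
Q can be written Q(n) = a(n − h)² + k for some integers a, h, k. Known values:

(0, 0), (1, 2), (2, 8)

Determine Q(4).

First differences 2, 6; second difference 4 = 2a, so a = 2.
Expanding, the n-coefficient is −2ah = -4h; matching it to the data gives h = 0, and then k = 0.
So Q(n) = 2(n + 0)² + 0.
Q(4) = 2·4² + 0 = 32.

32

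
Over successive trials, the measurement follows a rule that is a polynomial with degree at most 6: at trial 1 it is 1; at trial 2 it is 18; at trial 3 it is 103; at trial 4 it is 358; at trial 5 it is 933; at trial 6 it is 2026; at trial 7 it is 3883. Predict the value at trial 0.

Write the value at t as u(t).
First differences: 17, 85, 255, 575, 1093, 1857. Second differences: 68, 170, 320, 518, 764. Third differences: 102, 150, 198, 246. Fourth differences: 48, 48, 48.
Level-4 differences are constant, so u has degree 4.
Fitting a degree-4 polynomial gives u(t) = 2t^4 - 3t³ + 2t² + 2t - 2.
Then u(0) = -2.

-2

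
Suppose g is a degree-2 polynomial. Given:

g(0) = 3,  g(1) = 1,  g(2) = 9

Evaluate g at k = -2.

Write g(k) = ak² + bk + c; the 3 given values yield a linear system in the 3 coefficients.
Solving, g(k) = 5k² - 7k + 3.
Then g(-2) = 37.

37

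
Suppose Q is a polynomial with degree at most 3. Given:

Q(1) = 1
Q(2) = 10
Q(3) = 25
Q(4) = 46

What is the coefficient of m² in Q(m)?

First differences: 9, 15, 21. Second differences: 6, 6.
Level-2 differences are constant, so Q has degree 2.
Fitting a degree-2 polynomial gives Q(m) = 3m² - 2.
The coefficient of m² is 3.

3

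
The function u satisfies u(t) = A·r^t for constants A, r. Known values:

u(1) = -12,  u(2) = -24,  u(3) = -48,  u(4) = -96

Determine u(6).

-384

Consecutive ratio: -24/(-12) = 2, and -48/(-24) = 2, so r = 2.
Then A·2^1 = -12 gives A = -6, and u(t) = -6·2^t.
u(6) = -6·2^6 = -384.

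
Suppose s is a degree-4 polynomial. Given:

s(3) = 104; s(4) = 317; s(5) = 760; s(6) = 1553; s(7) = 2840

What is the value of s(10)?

Write s(t) = at^4 + bt³ + ct² + dt + e; the 5 given values yield a linear system in the 5 coefficients.
Solving, s(t) = t^4 + 2t³ - 6t² + 6t + 5.
Then s(10) = 11465.

11465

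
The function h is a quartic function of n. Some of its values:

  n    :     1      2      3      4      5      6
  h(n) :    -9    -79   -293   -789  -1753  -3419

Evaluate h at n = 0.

7

First differences: -70, -214, -496, -964, -1666. Second differences: -144, -282, -468, -702. Third differences: -138, -186, -234. Fourth differences: -48, -48.
Level-4 differences are constant, so h has degree 4.
Fitting a degree-4 polynomial gives h(n) = -2n^4 - 3n³ - 4n² - 7n + 7.
Then h(0) = 7.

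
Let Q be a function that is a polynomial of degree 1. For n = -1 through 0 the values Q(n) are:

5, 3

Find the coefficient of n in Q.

Write Q(n) = an + b; the 2 given values yield a linear system in the 2 coefficients.
Solving, Q(n) = -2n + 3.
The coefficient of n is -2.

-2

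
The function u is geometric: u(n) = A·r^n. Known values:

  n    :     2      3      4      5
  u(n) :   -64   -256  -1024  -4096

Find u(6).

Consecutive ratio: -256/(-64) = 4, and -1024/(-256) = 4, so r = 4.
Then A·4^2 = -64 gives A = -4, and u(n) = -4·4^n.
u(6) = -4·4^6 = -16384.

-16384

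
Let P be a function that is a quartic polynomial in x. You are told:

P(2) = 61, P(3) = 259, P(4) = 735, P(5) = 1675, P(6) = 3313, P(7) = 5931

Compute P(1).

First differences: 198, 476, 940, 1638, 2618. Second differences: 278, 464, 698, 980. Third differences: 186, 234, 282. Fourth differences: 48, 48.
Level-4 differences are constant, so P has degree 4.
Fitting a degree-4 polynomial gives P(x) = 2x^4 + 3x³ + 2x² + x - 5.
Then P(1) = 3.

3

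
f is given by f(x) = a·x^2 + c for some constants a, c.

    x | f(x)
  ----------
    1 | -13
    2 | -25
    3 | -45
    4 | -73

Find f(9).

-333

From f(1) = -13 and f(2) = -25: 1a + c = -13 and 4a + c = -25.
Subtracting: 3a = -12, so a = -4; then c = -13 − (-4)·1 = -9.
So f(x) = -4x² − 9, and f(9) = -333.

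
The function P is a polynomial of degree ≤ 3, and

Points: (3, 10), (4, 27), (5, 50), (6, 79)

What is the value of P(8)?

155

First differences: 17, 23, 29. Second differences: 6, 6.
Level-2 differences are constant, so P has degree 2.
Fitting a degree-2 polynomial gives P(t) = 3t² - 4t - 5.
Then P(8) = 155.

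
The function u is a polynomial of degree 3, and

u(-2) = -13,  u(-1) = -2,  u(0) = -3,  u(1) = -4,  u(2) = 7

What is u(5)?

232

First differences: 11, -1, -1, 11. Second differences: -12, 0, 12. Third differences: 12, 12.
Level-3 differences are constant, so u has degree 3.
Fitting a degree-3 polynomial gives u(x) = 2x³ - 3x - 3.
Then u(5) = 232.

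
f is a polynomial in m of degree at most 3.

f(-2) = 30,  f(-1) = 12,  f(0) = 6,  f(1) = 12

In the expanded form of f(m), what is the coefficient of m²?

6

First differences: -18, -6, 6. Second differences: 12, 12.
Level-2 differences are constant, so f has degree 2.
Fitting a degree-2 polynomial gives f(m) = 6m² + 6.
The coefficient of m² is 6.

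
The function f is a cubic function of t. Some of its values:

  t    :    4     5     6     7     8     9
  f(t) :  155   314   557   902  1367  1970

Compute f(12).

4787

Write f(t) = at³ + bt² + ct + d; the 6 given values yield a linear system in the 4 coefficients.
Solving, f(t) = 3t³ - 3t² + 3t - 1.
Then f(12) = 4787.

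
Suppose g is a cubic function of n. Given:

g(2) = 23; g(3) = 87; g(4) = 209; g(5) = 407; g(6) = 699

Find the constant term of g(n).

Write g(n) = an³ + bn² + cn + d; the 5 given values yield a linear system in the 4 coefficients.
Solving, g(n) = 3n³ + 2n² - 3n - 3.
The constant term is g(0) = -3.

-3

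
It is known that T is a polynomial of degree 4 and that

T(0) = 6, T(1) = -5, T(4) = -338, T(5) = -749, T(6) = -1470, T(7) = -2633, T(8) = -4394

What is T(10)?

Write T(t) = at^4 + bt³ + ct² + dt + e; the 7 given values yield a linear system in the 5 coefficients.
Solving, T(t) = -t^4 - 4t² - 6t + 6.
Then T(10) = -10454.

-10454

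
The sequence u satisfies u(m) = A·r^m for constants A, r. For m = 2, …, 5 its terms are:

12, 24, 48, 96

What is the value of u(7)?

384

Consecutive ratio: 24/12 = 2, and 48/24 = 2, so r = 2.
Then A·2^2 = 12 gives A = 3, and u(m) = 3·2^m.
u(7) = 3·2^7 = 384.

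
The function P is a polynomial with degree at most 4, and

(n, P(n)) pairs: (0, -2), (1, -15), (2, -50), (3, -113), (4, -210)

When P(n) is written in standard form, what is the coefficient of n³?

-1

Write P(n) = an^4 + bn³ + cn² + dn + e; the 5 given values yield a linear system in the 5 coefficients.
Solving, the leading coefficient vanishes, and P(n) = -n³ - 8n² - 4n - 2.
The coefficient of n³ is -1.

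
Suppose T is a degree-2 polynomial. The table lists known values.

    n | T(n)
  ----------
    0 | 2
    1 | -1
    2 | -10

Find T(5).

-73

Write T(n) = an² + bn + c; the 3 given values yield a linear system in the 3 coefficients.
Solving, T(n) = -3n² + 2.
Then T(5) = -73.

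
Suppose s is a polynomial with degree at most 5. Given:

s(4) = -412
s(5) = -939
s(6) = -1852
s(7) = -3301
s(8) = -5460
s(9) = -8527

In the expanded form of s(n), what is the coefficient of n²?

First differences: -527, -913, -1449, -2159, -3067. Second differences: -386, -536, -710, -908. Third differences: -150, -174, -198. Fourth differences: -24, -24.
Level-4 differences are constant, so s has degree 4.
Fitting a degree-4 polynomial gives s(n) = -n^4 - 3n³ + 3n² - 2n - 4.
The coefficient of n² is 3.

3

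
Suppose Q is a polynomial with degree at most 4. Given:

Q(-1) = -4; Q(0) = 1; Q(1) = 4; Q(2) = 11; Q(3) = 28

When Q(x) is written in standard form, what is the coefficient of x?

Write Q(x) = ax^4 + bx³ + cx² + dx + e; the 5 given values yield a linear system in the 5 coefficients.
Solving, the leading coefficient vanishes, and Q(x) = x³ - x² + 3x + 1.
The coefficient of x is 3.

3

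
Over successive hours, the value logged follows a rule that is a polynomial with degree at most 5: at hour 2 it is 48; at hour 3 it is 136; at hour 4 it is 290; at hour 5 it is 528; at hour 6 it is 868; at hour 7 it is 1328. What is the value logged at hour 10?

3608

Write the value at m as Q(m).
First differences: 88, 154, 238, 340, 460. Second differences: 66, 84, 102, 120. Third differences: 18, 18, 18.
Level-3 differences are constant, so Q has degree 3.
Fitting a degree-3 polynomial gives Q(m) = 3m³ + 6m² + m - 2.
Then Q(10) = 3608.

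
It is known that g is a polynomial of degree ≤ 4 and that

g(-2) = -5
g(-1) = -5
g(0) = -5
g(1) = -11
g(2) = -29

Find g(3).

-65

First differences: 0, 0, -6, -18. Second differences: 0, -6, -12. Third differences: -6, -6.
Level-3 differences are constant, so g has degree 3.
Fitting a degree-3 polynomial gives g(k) = -k³ - 3k² - 2k - 5.
Then g(3) = -65.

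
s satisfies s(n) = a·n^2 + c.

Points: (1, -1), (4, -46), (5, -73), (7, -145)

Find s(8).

-190

From s(1) = -1 and s(4) = -46: 1a + c = -1 and 16a + c = -46.
Subtracting: 15a = -45, so a = -3; then c = -1 − (-3)·1 = 2.
So s(n) = -3n² + 2, and s(8) = -190.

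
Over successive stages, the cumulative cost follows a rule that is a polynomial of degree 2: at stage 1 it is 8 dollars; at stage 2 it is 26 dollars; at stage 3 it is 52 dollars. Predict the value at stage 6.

178

Write the value at m as s(m).
Write s(m) = am² + bm + c; the 3 given values yield a linear system in the 3 coefficients.
Solving, s(m) = 4m² + 6m - 2.
Then s(6) = 178.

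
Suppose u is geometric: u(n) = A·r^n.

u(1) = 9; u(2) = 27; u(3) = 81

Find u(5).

Consecutive ratio: 27/9 = 3, and 81/27 = 3, so r = 3.
Then A·3^1 = 9 gives A = 3, and u(n) = 3·3^n.
u(5) = 3·3^5 = 729.

729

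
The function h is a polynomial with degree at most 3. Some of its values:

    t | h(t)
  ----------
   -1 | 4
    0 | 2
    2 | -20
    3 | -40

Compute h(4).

-66

Write h(t) = at³ + bt² + ct + d; the 4 given values yield a linear system in the 4 coefficients.
Solving, the leading coefficient vanishes, and h(t) = -3t² - 5t + 2.
Then h(4) = -66.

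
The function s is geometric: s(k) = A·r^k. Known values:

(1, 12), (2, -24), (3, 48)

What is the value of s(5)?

Consecutive ratio: -24/12 = -2, and 48/(-24) = -2, so r = -2.
Then A·(-2)^1 = 12 gives A = -6, and s(k) = -6·(-2)^k.
s(5) = -6·(-2)^5 = 192.

192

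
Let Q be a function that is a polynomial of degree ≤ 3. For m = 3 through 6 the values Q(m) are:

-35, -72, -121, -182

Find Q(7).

First differences: -37, -49, -61. Second differences: -12, -12.
Level-2 differences are constant, so Q has degree 2.
Fitting a degree-2 polynomial gives Q(m) = -6m² + 5m + 4.
Then Q(7) = -255.

-255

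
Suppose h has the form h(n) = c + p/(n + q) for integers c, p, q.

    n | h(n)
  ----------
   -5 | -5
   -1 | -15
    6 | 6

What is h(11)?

(h(n) − c)(n + q) = p for each data point; the three points give a linear system in c and q, then p follows.
Solving: c = 0, q = -1, p = 30, so h(n) = 30/(n − 1).
Then h(11) = 0 + 30/10 = 3.

3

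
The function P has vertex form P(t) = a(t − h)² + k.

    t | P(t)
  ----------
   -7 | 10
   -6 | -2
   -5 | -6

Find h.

-5

First differences -12, -4; second difference 8 = 2a, so a = 4.
Expanding, the t-coefficient is −2ah = -8h; matching it to the data gives h = -5, and then k = -6.
So P(t) = 4(t + 5)² − 6.
Hence h = -5.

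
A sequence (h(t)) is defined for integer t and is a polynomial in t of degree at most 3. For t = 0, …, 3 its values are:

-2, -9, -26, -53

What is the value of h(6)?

-194

Write h(t) = at³ + bt² + ct + d; the 4 given values yield a linear system in the 4 coefficients.
Solving, the leading coefficient vanishes, and h(t) = -5t² - 2t - 2.
Then h(6) = -194.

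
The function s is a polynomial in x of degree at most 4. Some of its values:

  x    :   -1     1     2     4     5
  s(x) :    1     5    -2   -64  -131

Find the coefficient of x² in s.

Write s(x) = ax^4 + bx³ + cx² + dx + e; the 5 given values yield a linear system in the 5 coefficients.
Solving, the leading coefficient vanishes, and s(x) = -x³ - x² + 3x + 4.
The coefficient of x² is -1.

-1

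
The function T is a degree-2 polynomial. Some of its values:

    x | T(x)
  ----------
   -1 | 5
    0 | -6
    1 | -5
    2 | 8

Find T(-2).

28

Write T(x) = ax² + bx + c; the 4 given values yield a linear system in the 3 coefficients.
Solving, T(x) = 6x² - 5x - 6.
Then T(-2) = 28.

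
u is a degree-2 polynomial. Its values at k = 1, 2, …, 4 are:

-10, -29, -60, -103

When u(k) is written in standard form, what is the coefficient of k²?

-6

First differences: -19, -31, -43. Second differences: -12, -12.
Level-2 differences are constant, so u has degree 2.
Fitting a degree-2 polynomial gives u(k) = -6k² - k - 3.
The coefficient of k² is -6.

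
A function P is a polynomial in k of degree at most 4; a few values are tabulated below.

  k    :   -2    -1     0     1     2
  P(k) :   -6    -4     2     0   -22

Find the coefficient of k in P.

First differences: 2, 6, -2, -22. Second differences: 4, -8, -20. Third differences: -12, -12.
Level-3 differences are constant, so P has degree 3.
Fitting a degree-3 polynomial gives P(k) = -2k³ - 4k² + 4k + 2.
The coefficient of k is 4.

4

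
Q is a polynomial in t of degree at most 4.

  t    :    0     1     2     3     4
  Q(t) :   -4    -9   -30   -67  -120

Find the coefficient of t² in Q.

Write Q(t) = at^4 + bt³ + ct² + dt + e; the 5 given values yield a linear system in the 5 coefficients.
Solving, the top 2 coefficients vanish, and Q(t) = -8t² + 3t - 4.
The coefficient of t² is -8.

-8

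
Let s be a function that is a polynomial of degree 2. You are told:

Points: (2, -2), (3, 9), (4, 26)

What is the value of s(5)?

49

Write s(m) = am² + bm + c; the 3 given values yield a linear system in the 3 coefficients.
Solving, s(m) = 3m² - 4m - 6.
Then s(5) = 49.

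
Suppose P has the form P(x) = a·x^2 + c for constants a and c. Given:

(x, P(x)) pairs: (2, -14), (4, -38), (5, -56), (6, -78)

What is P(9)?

-168

From P(2) = -14 and P(4) = -38: 4a + c = -14 and 16a + c = -38.
Subtracting: 12a = -24, so a = -2; then c = -14 − (-2)·4 = -6.
So P(x) = -2x² − 6, and P(9) = -168.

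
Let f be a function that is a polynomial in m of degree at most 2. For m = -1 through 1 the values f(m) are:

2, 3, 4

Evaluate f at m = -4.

-1

First differences: 1, 1.
Level-1 differences are constant, so f has degree 1.
Fitting a degree-1 polynomial gives f(m) = m + 3.
Then f(-4) = -1.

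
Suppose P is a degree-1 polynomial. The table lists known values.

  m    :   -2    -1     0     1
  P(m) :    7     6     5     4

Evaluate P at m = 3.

2

Write P(m) = am + b; the 4 given values yield a linear system in the 2 coefficients.
Solving, P(m) = -m + 5.
Then P(3) = 2.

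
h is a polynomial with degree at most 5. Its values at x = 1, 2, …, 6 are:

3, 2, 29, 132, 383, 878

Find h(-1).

First differences: -1, 27, 103, 251, 495. Second differences: 28, 76, 148, 244. Third differences: 48, 72, 96. Fourth differences: 24, 24.
Level-4 differences are constant, so h has degree 4.
Fitting a degree-4 polynomial gives h(x) = x^4 - 2x³ + x² - 5x + 8.
Then h(-1) = 17.

17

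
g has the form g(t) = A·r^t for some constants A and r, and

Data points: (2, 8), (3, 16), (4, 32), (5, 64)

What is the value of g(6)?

128

Consecutive ratio: 16/8 = 2, and 32/16 = 2, so r = 2.
Then A·2^2 = 8 gives A = 2, and g(t) = 2·2^t.
g(6) = 2·2^6 = 128.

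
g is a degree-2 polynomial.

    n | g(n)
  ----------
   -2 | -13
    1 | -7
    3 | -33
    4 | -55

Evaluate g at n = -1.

Write g(n) = an² + bn + c; the 4 given values yield a linear system in the 3 coefficients.
Solving, g(n) = -3n² - n - 3.
Then g(-1) = -5.

-5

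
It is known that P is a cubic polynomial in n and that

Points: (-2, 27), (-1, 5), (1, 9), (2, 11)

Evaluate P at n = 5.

-127

Write P(n) = an³ + bn² + cn + d; the 4 given values yield a linear system in the 4 coefficients.
Solving, P(n) = -2n³ + 4n² + 4n + 3.
Then P(5) = -127.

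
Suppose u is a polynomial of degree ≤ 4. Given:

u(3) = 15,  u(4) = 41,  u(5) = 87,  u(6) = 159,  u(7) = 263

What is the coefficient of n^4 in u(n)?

First differences: 26, 46, 72, 104. Second differences: 20, 26, 32. Third differences: 6, 6.
Level-3 differences are constant, so u has degree 3.
Fitting a degree-3 polynomial gives u(n) = n³ - 2n² + 3n - 3.
The coefficient of n^4 is 0.

0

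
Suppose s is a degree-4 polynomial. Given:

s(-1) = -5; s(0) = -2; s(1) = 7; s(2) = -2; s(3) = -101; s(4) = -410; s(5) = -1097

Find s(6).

First differences: 3, 9, -9, -99, -309, -687. Second differences: 6, -18, -90, -210, -378. Third differences: -24, -72, -120, -168. Fourth differences: -48, -48, -48.
Level-4 differences are constant, so s has degree 4.
Fitting a degree-4 polynomial gives s(k) = -2k^4 + 5k² + 6k - 2.
Then s(6) = -2378.

-2378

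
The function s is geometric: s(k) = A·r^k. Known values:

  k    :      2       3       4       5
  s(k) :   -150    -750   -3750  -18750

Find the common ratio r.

5

Consecutive ratio: -750/(-150) = 5, and -3750/(-750) = 5, so r = 5.
Then A·5^2 = -150 gives A = -6, and s(k) = -6·5^k.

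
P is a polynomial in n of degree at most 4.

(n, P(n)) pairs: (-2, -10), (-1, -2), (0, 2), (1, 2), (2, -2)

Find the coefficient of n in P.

Write P(n) = an^4 + bn³ + cn² + dn + e; the 5 given values yield a linear system in the 5 coefficients.
Solving, the top 2 coefficients vanish, and P(n) = -2n² + 2n + 2.
The coefficient of n is 2.

2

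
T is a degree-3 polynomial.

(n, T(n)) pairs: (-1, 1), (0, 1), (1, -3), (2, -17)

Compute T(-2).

3

Write T(n) = an³ + bn² + cn + d; the 4 given values yield a linear system in the 4 coefficients.
Solving, T(n) = -n³ - 2n² - n + 1.
Then T(-2) = 3.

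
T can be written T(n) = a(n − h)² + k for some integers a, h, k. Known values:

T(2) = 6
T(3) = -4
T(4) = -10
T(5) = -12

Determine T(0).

38

First differences -10, -6, -2; second difference 4 = 2a, so a = 2.
Expanding, the n-coefficient is −2ah = -4h; matching it to the data gives h = 5, and then k = -12.
So T(n) = 2(n − 5)² − 12.
T(0) = 2·(-5)² − 12 = 38.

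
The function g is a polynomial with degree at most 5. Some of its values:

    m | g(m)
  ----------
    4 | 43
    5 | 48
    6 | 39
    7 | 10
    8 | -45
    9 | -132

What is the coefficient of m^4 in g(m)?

Write g(m) = am^5 + bm^4 + cm³ + dm² + em + p; the 6 given values yield a linear system in the 6 coefficients.
Solving, the top 2 coefficients vanish, and g(m) = -m³ + 8m² - 6m + 3.
The coefficient of m^4 is 0.

0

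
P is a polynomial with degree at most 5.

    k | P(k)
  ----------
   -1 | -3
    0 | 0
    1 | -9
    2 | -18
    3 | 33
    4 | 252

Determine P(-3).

147

First differences: 3, -9, -9, 51, 219. Second differences: -12, 0, 60, 168. Third differences: 12, 60, 108. Fourth differences: 48, 48.
Level-4 differences are constant, so P has degree 4.
Fitting a degree-4 polynomial gives P(k) = 2k^4 - 2k³ - 8k² - k.
Then P(-3) = 147.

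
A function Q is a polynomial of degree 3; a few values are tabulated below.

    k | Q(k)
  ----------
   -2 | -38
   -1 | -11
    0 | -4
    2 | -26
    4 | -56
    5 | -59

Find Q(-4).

Write Q(k) = ak³ + bk² + ck + d; the 6 given values yield a linear system in the 4 coefficients.
Solving, Q(k) = k³ - 7k² - k - 4.
Then Q(-4) = -176.

-176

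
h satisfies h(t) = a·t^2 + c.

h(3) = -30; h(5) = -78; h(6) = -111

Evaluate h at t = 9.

From h(3) = -30 and h(5) = -78: 9a + c = -30 and 25a + c = -78.
Subtracting: 16a = -48, so a = -3; then c = -30 − (-3)·9 = -3.
So h(t) = -3t² − 3, and h(9) = -246.

-246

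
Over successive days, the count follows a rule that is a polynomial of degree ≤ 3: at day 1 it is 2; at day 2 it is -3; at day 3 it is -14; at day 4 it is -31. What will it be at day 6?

Write the value at m as T(m).
Write T(m) = am³ + bm² + cm + d; the 4 given values yield a linear system in the 4 coefficients.
Solving, the leading coefficient vanishes, and T(m) = -3m² + 4m + 1.
Then T(6) = -83.

-83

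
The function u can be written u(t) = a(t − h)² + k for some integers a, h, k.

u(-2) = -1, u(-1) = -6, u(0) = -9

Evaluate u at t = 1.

-10

First differences -5, -3; second difference 2 = 2a, so a = 1.
Expanding, the t-coefficient is −2ah = -2h; matching it to the data gives h = 1, and then k = -10.
So u(t) = 1(t − 1)² − 10.
u(1) = 1·0² − 10 = -10.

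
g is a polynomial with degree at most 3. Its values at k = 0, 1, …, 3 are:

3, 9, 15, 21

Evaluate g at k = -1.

-3

Write g(k) = ak³ + bk² + ck + d; the 4 given values yield a linear system in the 4 coefficients.
Solving, the top 2 coefficients vanish, and g(k) = 6k + 3.
Then g(-1) = -3.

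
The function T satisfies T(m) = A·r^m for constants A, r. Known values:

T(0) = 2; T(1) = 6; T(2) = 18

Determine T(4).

Consecutive ratio: 6/2 = 3, and 18/6 = 3, so r = 3.
Then A·3^0 = 2 gives A = 2, and T(m) = 2·3^m.
T(4) = 2·3^4 = 162.

162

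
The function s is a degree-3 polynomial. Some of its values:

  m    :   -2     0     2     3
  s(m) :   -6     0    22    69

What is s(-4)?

-92

Write s(m) = am³ + bm² + cm + d; the 4 given values yield a linear system in the 4 coefficients.
Solving, s(m) = 2m³ + 2m² - m.
Then s(-4) = -92.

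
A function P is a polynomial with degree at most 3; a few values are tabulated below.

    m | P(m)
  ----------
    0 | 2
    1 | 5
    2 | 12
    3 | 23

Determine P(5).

Write P(m) = am³ + bm² + cm + d; the 4 given values yield a linear system in the 4 coefficients.
Solving, the leading coefficient vanishes, and P(m) = 2m² + m + 2.
Then P(5) = 57.

57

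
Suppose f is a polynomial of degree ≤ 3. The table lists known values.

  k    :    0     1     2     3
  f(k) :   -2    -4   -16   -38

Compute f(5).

-112

First differences: -2, -12, -22. Second differences: -10, -10.
Level-2 differences are constant, so f has degree 2.
Fitting a degree-2 polynomial gives f(k) = -5k² + 3k - 2.
Then f(5) = -112.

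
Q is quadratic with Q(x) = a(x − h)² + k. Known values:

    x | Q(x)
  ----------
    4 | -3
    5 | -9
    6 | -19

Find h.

3

First differences -6, -10; second difference -4 = 2a, so a = -2.
Expanding, the x-coefficient is −2ah = 4h; matching it to the data gives h = 3, and then k = -1.
So Q(x) = -2(x − 3)² − 1.
Hence h = 3.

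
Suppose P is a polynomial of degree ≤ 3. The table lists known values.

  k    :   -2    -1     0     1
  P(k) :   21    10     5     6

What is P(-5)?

First differences: -11, -5, 1. Second differences: 6, 6.
Level-2 differences are constant, so P has degree 2.
Fitting a degree-2 polynomial gives P(k) = 3k² - 2k + 5.
Then P(-5) = 90.

90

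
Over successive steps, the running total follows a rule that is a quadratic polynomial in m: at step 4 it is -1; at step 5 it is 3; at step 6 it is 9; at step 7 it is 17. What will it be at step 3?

-3

Write the value at m as Q(m).
Write Q(m) = am² + bm + c; the 4 given values yield a linear system in the 3 coefficients.
Solving, Q(m) = m² - 5m + 3.
Then Q(3) = -3.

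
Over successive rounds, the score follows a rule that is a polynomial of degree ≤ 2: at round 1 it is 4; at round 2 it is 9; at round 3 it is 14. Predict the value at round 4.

Write the value at t as f(t).
Write f(t) = at² + bt + c; the 3 given values yield a linear system in the 3 coefficients.
Solving, the leading coefficient vanishes, and f(t) = 5t - 1.
Then f(4) = 19.

19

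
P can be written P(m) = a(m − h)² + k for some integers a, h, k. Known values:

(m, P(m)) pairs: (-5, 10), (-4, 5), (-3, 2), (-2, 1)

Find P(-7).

First differences -5, -3, -1; second difference 2 = 2a, so a = 1.
Expanding, the m-coefficient is −2ah = -2h; matching it to the data gives h = -2, and then k = 1.
So P(m) = 1(m + 2)² + 1.
P(-7) = 1·(-5)² + 1 = 26.

26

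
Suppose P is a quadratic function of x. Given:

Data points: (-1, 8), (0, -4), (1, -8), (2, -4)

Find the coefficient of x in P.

-8

Write P(x) = ax² + bx + c; the 4 given values yield a linear system in the 3 coefficients.
Solving, P(x) = 4x² - 8x - 4.
The coefficient of x is -8.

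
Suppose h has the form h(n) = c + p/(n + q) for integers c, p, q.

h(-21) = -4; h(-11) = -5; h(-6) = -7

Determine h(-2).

(h(n) − c)(n + q) = p for each data point; the three points give a linear system in c and q, then p follows.
Solving: c = -3, q = 1, p = 20, so h(n) = -3 + 20/(n + 1).
Then h(-2) = -3 + 20/(-1) = -23.

-23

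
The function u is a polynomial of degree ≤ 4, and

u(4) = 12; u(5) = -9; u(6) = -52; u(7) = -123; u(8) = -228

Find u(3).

17

First differences: -21, -43, -71, -105. Second differences: -22, -28, -34. Third differences: -6, -6.
Level-3 differences are constant, so u has degree 3.
Fitting a degree-3 polynomial gives u(t) = -t³ + 4t² + 4t - 4.
Then u(3) = 17.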